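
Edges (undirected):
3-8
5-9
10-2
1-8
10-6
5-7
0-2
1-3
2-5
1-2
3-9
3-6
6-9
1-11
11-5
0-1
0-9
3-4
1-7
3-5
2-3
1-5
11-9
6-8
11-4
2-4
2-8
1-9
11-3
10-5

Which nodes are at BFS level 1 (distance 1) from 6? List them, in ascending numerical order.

3, 8, 9, 10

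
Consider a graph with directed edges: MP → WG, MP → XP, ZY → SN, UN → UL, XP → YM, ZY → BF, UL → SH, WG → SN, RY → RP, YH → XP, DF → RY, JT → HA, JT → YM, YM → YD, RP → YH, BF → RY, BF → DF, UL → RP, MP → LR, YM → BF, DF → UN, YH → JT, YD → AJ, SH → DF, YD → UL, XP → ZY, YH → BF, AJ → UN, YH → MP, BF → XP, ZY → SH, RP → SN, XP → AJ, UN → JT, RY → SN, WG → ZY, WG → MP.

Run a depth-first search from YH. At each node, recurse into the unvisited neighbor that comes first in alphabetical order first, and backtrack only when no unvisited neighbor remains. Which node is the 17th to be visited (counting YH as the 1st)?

MP

Visit YH
YH → BF
BF → DF
DF → RY
RY → RP
RP → SN
DF → UN
UN → JT
JT → HA
JT → YM
YM → YD
YD → AJ
YD → UL
UL → SH
BF → XP
XP → ZY
YH → MP
MP → LR
MP → WG

Visit order: YH, BF, DF, RY, RP, SN, UN, JT, HA, YM, YD, AJ, UL, SH, XP, ZY, MP, LR, WG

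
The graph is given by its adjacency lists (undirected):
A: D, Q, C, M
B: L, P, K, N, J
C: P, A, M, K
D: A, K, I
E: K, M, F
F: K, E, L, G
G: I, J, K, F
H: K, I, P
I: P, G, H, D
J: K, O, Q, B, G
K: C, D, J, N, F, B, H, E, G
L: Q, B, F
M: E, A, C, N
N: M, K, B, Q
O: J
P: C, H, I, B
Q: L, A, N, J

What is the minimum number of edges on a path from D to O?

Level 0: D
Level 1: A, I, K
Level 2: B, C, E, F, G, H, J, M, N, P, Q
Level 3: L, O
O first appears at level 3.

3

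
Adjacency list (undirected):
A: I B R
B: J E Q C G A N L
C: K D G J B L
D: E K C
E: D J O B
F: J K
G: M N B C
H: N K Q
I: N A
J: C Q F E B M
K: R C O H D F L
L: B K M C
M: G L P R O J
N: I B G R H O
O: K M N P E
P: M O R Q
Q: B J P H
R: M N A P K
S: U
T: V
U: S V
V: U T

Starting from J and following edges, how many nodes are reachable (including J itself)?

BFS from J visits: J, C, Q, F, E, B, M, K, D, G, L, P, H, O, A, N, R, I
Reachable nodes: 18 of 22 total.

18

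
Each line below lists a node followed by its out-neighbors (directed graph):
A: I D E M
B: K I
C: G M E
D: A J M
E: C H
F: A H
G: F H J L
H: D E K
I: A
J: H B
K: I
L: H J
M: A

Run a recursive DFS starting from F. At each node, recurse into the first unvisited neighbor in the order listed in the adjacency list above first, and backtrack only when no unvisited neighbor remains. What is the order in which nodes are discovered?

Visit F
F → A
A → I
A → D
D → J
J → H
H → E
E → C
C → G
G → L
C → M
H → K
J → B

F, A, I, D, J, H, E, C, G, L, M, K, B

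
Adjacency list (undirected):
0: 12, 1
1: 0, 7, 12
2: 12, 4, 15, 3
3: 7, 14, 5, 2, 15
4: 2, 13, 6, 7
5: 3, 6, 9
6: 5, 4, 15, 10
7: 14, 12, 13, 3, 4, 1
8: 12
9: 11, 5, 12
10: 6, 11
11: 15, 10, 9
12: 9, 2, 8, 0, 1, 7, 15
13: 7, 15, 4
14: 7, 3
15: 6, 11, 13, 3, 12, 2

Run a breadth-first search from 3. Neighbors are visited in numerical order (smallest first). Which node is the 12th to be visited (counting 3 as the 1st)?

Visit 3; enqueue 2, 5, 7, 14, 15 → queue [2, 5, 7, 14, 15]
Visit 2; enqueue 4, 12 → queue [5, 7, 14, 15, 4, 12]
Visit 5; enqueue 6, 9 → queue [7, 14, 15, 4, 12, 6, 9]
Visit 7; enqueue 1, 13 → queue [14, 15, 4, 12, 6, 9, 1, 13]
Visit 14 → queue [15, 4, 12, 6, 9, 1, 13]
Visit 15; enqueue 11 → queue [4, 12, 6, 9, 1, 13, 11]
Visit 4 → queue [12, 6, 9, 1, 13, 11]
Visit 12; enqueue 0, 8 → queue [6, 9, 1, 13, 11, 0, 8]
Visit 6; enqueue 10 → queue [9, 1, 13, 11, 0, 8, 10]
Visit 9 → queue [1, 13, 11, 0, 8, 10]
Visit 1 → queue [13, 11, 0, 8, 10]
Visit 13 → queue [11, 0, 8, 10]
Visit 11 → queue [0, 8, 10]
Visit 0 → queue [8, 10]
Visit 8 → queue [10]
Visit 10 → queue []

Visit order: 3, 2, 5, 7, 14, 15, 4, 12, 6, 9, 1, 13, 11, 0, 8, 10

13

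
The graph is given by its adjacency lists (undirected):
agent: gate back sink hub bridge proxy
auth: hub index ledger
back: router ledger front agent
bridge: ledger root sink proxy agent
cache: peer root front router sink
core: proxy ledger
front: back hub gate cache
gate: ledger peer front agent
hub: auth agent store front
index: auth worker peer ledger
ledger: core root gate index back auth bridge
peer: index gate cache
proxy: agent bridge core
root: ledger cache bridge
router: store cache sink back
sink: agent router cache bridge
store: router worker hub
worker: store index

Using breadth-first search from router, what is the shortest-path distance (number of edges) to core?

3

Level 0: router
Level 1: back, cache, sink, store
Level 2: agent, bridge, front, hub, ledger, peer, root, worker
Level 3: auth, core, gate, index, proxy
core first appears at level 3.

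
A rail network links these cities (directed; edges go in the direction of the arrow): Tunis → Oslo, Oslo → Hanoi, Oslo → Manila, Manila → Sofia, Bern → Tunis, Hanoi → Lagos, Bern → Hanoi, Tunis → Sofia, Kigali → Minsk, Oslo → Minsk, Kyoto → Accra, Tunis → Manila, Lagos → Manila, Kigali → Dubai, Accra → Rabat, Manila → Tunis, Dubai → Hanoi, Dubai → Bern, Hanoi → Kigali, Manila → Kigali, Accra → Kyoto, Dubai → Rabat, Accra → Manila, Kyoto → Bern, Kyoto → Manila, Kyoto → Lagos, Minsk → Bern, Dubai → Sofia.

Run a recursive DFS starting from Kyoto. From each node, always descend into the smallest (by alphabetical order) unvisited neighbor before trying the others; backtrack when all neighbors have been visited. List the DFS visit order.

Visit Kyoto
Kyoto → Accra
Accra → Manila
Manila → Kigali
Kigali → Dubai
Dubai → Bern
Bern → Hanoi
Hanoi → Lagos
Bern → Tunis
Tunis → Oslo
Oslo → Minsk
Tunis → Sofia
Dubai → Rabat

Kyoto → Accra → Manila → Kigali → Dubai → Bern → Hanoi → Lagos → Tunis → Oslo → Minsk → Sofia → Rabat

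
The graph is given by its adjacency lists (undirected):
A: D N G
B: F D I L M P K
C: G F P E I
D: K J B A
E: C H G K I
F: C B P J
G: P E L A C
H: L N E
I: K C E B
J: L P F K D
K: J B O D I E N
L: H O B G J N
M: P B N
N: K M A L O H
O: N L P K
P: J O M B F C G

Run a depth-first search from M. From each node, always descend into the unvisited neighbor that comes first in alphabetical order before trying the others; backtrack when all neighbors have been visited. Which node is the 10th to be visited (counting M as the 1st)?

Visit M
M → B
B → D
D → A
A → G
G → C
C → E
E → H
H → L
L → J
J → F
F → P
P → O
O → K
K → I
K → N

Visit order: M, B, D, A, G, C, E, H, L, J, F, P, O, K, I, N

J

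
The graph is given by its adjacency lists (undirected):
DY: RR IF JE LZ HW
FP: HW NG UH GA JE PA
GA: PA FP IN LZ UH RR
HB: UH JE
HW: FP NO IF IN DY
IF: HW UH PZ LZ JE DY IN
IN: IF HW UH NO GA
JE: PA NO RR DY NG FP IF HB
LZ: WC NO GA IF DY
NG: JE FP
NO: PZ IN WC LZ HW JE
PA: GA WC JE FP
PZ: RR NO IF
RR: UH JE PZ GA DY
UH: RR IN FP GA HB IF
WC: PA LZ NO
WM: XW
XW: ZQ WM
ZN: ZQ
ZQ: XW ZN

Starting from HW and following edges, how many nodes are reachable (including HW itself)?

16

BFS from HW visits: HW, DY, FP, IF, IN, NO, JE, LZ, RR, GA, NG, PA, UH, PZ, WC, HB
Reachable nodes: 16 of 20 total.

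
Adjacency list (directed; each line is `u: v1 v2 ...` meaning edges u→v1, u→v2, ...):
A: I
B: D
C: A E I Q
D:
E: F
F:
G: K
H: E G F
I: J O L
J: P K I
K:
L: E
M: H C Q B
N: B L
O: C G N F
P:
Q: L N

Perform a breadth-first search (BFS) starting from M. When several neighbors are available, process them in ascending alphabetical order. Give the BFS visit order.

M B C H Q D A E I F G L N J O K P

Visit M; enqueue B, C, H, Q → queue [B, C, H, Q]
Visit B; enqueue D → queue [C, H, Q, D]
Visit C; enqueue A, E, I → queue [H, Q, D, A, E, I]
Visit H; enqueue F, G → queue [Q, D, A, E, I, F, G]
Visit Q; enqueue L, N → queue [D, A, E, I, F, G, L, N]
Visit D → queue [A, E, I, F, G, L, N]
Visit A → queue [E, I, F, G, L, N]
Visit E → queue [I, F, G, L, N]
Visit I; enqueue J, O → queue [F, G, L, N, J, O]
Visit F → queue [G, L, N, J, O]
Visit G; enqueue K → queue [L, N, J, O, K]
Visit L → queue [N, J, O, K]
Visit N → queue [J, O, K]
Visit J; enqueue P → queue [O, K, P]
Visit O → queue [K, P]
Visit K → queue [P]
Visit P → queue []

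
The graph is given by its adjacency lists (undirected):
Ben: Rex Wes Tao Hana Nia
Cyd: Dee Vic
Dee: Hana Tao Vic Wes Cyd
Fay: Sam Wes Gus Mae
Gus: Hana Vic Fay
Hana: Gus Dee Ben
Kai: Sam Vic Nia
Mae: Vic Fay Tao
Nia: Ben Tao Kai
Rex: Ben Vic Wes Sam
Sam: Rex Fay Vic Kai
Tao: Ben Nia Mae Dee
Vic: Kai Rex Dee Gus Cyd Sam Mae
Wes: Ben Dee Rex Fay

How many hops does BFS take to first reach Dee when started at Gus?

2

Level 0: Gus
Level 1: Fay, Hana, Vic
Level 2: Ben, Cyd, Dee, Kai, Mae, Rex, Sam, Wes
Level 3: Nia, Tao
Dee first appears at level 2.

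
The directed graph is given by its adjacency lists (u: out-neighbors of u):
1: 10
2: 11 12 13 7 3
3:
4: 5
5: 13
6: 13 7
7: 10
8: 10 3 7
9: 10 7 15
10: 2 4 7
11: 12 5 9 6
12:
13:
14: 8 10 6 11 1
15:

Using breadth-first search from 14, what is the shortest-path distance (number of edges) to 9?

Level 0: 14
Level 1: 1, 6, 8, 10, 11
Level 2: 2, 3, 4, 5, 7, 9, 12, 13
Level 3: 15
9 first appears at level 2.

2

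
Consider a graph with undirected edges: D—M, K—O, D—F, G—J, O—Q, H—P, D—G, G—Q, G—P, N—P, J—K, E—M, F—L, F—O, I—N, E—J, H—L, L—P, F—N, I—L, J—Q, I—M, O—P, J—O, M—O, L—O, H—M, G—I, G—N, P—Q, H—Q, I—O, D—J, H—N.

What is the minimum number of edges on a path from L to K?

2

Level 0: L
Level 1: F, H, I, O, P
Level 2: D, G, J, K, M, N, Q
Level 3: E
K first appears at level 2.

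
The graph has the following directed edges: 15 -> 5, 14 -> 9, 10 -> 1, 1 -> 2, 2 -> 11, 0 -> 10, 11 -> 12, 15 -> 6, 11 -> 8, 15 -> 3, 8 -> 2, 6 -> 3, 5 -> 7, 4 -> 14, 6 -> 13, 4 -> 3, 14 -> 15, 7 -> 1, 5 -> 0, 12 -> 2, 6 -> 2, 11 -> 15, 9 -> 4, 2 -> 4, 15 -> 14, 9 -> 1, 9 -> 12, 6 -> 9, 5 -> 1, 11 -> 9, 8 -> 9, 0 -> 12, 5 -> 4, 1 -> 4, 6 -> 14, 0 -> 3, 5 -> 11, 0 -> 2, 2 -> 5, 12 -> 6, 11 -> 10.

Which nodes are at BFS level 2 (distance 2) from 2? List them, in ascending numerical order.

0, 1, 3, 7, 8, 9, 10, 12, 14, 15

Level 0: 2
Level 1: 4, 5, 11
Level 2: 0, 1, 3, 7, 8, 9, 10, 12, 14, 15
Level 3: 6
Level 4: 13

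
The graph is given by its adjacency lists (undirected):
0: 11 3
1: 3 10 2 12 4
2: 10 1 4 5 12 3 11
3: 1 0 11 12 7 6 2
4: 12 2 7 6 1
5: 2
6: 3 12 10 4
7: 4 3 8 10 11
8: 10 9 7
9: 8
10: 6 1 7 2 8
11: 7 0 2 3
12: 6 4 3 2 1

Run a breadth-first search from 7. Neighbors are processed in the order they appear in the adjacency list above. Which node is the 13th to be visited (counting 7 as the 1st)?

Visit 7; enqueue 4, 3, 8, 10, 11 → queue [4, 3, 8, 10, 11]
Visit 4; enqueue 12, 2, 6, 1 → queue [3, 8, 10, 11, 12, 2, 6, 1]
Visit 3; enqueue 0 → queue [8, 10, 11, 12, 2, 6, 1, 0]
Visit 8; enqueue 9 → queue [10, 11, 12, 2, 6, 1, 0, 9]
Visit 10 → queue [11, 12, 2, 6, 1, 0, 9]
Visit 11 → queue [12, 2, 6, 1, 0, 9]
Visit 12 → queue [2, 6, 1, 0, 9]
Visit 2; enqueue 5 → queue [6, 1, 0, 9, 5]
Visit 6 → queue [1, 0, 9, 5]
Visit 1 → queue [0, 9, 5]
Visit 0 → queue [9, 5]
Visit 9 → queue [5]
Visit 5 → queue []

Visit order: 7, 4, 3, 8, 10, 11, 12, 2, 6, 1, 0, 9, 5

5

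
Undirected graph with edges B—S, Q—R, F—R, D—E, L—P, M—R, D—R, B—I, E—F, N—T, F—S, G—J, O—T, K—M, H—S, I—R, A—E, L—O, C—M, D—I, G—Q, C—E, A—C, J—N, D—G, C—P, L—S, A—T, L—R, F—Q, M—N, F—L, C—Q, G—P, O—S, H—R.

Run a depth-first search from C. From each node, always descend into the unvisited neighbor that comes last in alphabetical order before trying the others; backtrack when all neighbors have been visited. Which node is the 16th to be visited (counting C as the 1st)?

E

Visit C
C → Q
Q → R
R → M
M → N
N → T
T → O
O → S
S → L
L → P
P → G
G → J
G → D
D → I
I → B
D → E
E → F
E → A
S → H
M → K

Visit order: C, Q, R, M, N, T, O, S, L, P, G, J, D, I, B, E, F, A, H, K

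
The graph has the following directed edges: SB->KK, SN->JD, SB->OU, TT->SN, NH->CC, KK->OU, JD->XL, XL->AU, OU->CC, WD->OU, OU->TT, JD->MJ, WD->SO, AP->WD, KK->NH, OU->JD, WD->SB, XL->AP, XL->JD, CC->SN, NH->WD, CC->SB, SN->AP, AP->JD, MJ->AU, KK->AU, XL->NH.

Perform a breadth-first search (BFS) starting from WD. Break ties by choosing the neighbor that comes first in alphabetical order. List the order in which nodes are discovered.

Visit WD; enqueue OU, SB, SO → queue [OU, SB, SO]
Visit OU; enqueue CC, JD, TT → queue [SB, SO, CC, JD, TT]
Visit SB; enqueue KK → queue [SO, CC, JD, TT, KK]
Visit SO → queue [CC, JD, TT, KK]
Visit CC; enqueue SN → queue [JD, TT, KK, SN]
Visit JD; enqueue MJ, XL → queue [TT, KK, SN, MJ, XL]
Visit TT → queue [KK, SN, MJ, XL]
Visit KK; enqueue AU, NH → queue [SN, MJ, XL, AU, NH]
Visit SN; enqueue AP → queue [MJ, XL, AU, NH, AP]
Visit MJ → queue [XL, AU, NH, AP]
Visit XL → queue [AU, NH, AP]
Visit AU → queue [NH, AP]
Visit NH → queue [AP]
Visit AP → queue []

WD → OU → SB → SO → CC → JD → TT → KK → SN → MJ → XL → AU → NH → AP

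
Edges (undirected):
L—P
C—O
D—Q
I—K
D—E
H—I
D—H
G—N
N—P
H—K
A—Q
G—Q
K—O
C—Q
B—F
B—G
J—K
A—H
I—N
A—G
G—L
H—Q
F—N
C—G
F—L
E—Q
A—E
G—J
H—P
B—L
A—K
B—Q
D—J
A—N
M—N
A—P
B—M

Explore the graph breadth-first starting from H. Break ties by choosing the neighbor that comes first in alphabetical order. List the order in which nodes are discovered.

Visit H; enqueue A, D, I, K, P, Q → queue [A, D, I, K, P, Q]
Visit A; enqueue E, G, N → queue [D, I, K, P, Q, E, G, N]
Visit D; enqueue J → queue [I, K, P, Q, E, G, N, J]
Visit I → queue [K, P, Q, E, G, N, J]
Visit K; enqueue O → queue [P, Q, E, G, N, J, O]
Visit P; enqueue L → queue [Q, E, G, N, J, O, L]
Visit Q; enqueue B, C → queue [E, G, N, J, O, L, B, C]
Visit E → queue [G, N, J, O, L, B, C]
Visit G → queue [N, J, O, L, B, C]
Visit N; enqueue F, M → queue [J, O, L, B, C, F, M]
Visit J → queue [O, L, B, C, F, M]
Visit O → queue [L, B, C, F, M]
Visit L → queue [B, C, F, M]
Visit B → queue [C, F, M]
Visit C → queue [F, M]
Visit F → queue [M]
Visit M → queue []

H → A → D → I → K → P → Q → E → G → N → J → O → L → B → C → F → M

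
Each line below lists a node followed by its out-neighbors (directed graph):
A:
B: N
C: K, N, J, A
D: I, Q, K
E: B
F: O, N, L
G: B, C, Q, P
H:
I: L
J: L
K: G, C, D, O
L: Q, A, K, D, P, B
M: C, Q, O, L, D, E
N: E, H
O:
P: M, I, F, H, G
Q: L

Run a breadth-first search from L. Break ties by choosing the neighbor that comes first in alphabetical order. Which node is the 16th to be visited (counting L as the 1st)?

E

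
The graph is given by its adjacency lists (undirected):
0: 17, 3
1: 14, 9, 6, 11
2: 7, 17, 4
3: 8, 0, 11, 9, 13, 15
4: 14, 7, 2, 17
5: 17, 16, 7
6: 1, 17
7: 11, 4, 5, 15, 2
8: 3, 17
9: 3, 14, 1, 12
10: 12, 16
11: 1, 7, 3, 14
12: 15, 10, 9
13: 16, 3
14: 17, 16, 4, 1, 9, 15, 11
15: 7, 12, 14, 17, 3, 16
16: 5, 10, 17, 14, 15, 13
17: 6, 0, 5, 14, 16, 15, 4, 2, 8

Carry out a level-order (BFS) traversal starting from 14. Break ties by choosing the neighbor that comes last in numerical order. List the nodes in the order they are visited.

14, 17, 16, 15, 11, 9, 4, 1, 8, 6, 5, 2, 0, 13, 10, 12, 7, 3

Visit 14; enqueue 17, 16, 15, 11, 9, 4, 1 → queue [17, 16, 15, 11, 9, 4, 1]
Visit 17; enqueue 8, 6, 5, 2, 0 → queue [16, 15, 11, 9, 4, 1, 8, 6, 5, 2, 0]
Visit 16; enqueue 13, 10 → queue [15, 11, 9, 4, 1, 8, 6, 5, 2, 0, 13, 10]
Visit 15; enqueue 12, 7, 3 → queue [11, 9, 4, 1, 8, 6, 5, 2, 0, 13, 10, 12, 7, 3]
Visit 11 → queue [9, 4, 1, 8, 6, 5, 2, 0, 13, 10, 12, 7, 3]
Visit 9 → queue [4, 1, 8, 6, 5, 2, 0, 13, 10, 12, 7, 3]
Visit 4 → queue [1, 8, 6, 5, 2, 0, 13, 10, 12, 7, 3]
Visit 1 → queue [8, 6, 5, 2, 0, 13, 10, 12, 7, 3]
Visit 8 → queue [6, 5, 2, 0, 13, 10, 12, 7, 3]
Visit 6 → queue [5, 2, 0, 13, 10, 12, 7, 3]
Visit 5 → queue [2, 0, 13, 10, 12, 7, 3]
Visit 2 → queue [0, 13, 10, 12, 7, 3]
Visit 0 → queue [13, 10, 12, 7, 3]
Visit 13 → queue [10, 12, 7, 3]
Visit 10 → queue [12, 7, 3]
Visit 12 → queue [7, 3]
Visit 7 → queue [3]
Visit 3 → queue []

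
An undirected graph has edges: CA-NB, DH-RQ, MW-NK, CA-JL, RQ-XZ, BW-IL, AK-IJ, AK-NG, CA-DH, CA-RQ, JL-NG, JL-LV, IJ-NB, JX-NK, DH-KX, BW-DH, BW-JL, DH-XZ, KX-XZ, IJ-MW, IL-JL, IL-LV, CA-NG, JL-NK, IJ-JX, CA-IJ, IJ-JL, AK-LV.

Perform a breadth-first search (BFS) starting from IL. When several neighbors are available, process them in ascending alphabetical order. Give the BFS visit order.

Visit IL; enqueue BW, JL, LV → queue [BW, JL, LV]
Visit BW; enqueue DH → queue [JL, LV, DH]
Visit JL; enqueue CA, IJ, NG, NK → queue [LV, DH, CA, IJ, NG, NK]
Visit LV; enqueue AK → queue [DH, CA, IJ, NG, NK, AK]
Visit DH; enqueue KX, RQ, XZ → queue [CA, IJ, NG, NK, AK, KX, RQ, XZ]
Visit CA; enqueue NB → queue [IJ, NG, NK, AK, KX, RQ, XZ, NB]
Visit IJ; enqueue JX, MW → queue [NG, NK, AK, KX, RQ, XZ, NB, JX, MW]
Visit NG → queue [NK, AK, KX, RQ, XZ, NB, JX, MW]
Visit NK → queue [AK, KX, RQ, XZ, NB, JX, MW]
Visit AK → queue [KX, RQ, XZ, NB, JX, MW]
Visit KX → queue [RQ, XZ, NB, JX, MW]
Visit RQ → queue [XZ, NB, JX, MW]
Visit XZ → queue [NB, JX, MW]
Visit NB → queue [JX, MW]
Visit JX → queue [MW]
Visit MW → queue []

IL → BW → JL → LV → DH → CA → IJ → NG → NK → AK → KX → RQ → XZ → NB → JX → MW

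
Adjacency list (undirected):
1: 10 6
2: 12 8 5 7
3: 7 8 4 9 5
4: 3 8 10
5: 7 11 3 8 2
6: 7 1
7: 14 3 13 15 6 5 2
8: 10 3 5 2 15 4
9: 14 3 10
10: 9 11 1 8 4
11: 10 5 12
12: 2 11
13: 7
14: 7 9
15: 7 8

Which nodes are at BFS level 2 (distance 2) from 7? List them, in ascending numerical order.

1, 4, 8, 9, 11, 12

Level 0: 7
Level 1: 2, 3, 5, 6, 13, 14, 15
Level 2: 1, 4, 8, 9, 11, 12
Level 3: 10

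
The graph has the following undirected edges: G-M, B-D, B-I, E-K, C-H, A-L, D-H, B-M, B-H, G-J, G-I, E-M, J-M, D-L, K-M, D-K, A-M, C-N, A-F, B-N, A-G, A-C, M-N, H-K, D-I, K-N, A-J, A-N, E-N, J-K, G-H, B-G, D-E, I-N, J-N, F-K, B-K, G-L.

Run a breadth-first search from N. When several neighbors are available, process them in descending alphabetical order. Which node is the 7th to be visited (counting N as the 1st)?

Visit N; enqueue M, K, J, I, E, C, B, A → queue [M, K, J, I, E, C, B, A]
Visit M; enqueue G → queue [K, J, I, E, C, B, A, G]
Visit K; enqueue H, F, D → queue [J, I, E, C, B, A, G, H, F, D]
Visit J → queue [I, E, C, B, A, G, H, F, D]
Visit I → queue [E, C, B, A, G, H, F, D]
Visit E → queue [C, B, A, G, H, F, D]
Visit C → queue [B, A, G, H, F, D]
Visit B → queue [A, G, H, F, D]
Visit A; enqueue L → queue [G, H, F, D, L]
Visit G → queue [H, F, D, L]
Visit H → queue [F, D, L]
Visit F → queue [D, L]
Visit D → queue [L]
Visit L → queue []

Visit order: N, M, K, J, I, E, C, B, A, G, H, F, D, L

C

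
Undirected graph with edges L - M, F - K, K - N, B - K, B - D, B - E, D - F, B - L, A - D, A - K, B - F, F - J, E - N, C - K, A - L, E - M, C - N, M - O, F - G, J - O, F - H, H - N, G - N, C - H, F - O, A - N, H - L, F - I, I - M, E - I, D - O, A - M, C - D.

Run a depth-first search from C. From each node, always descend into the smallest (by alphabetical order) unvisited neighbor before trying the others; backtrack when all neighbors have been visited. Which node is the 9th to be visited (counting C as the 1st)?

Visit C
C → D
D → A
A → K
K → B
B → E
E → I
I → F
F → G
G → N
N → H
H → L
L → M
M → O
O → J

Visit order: C, D, A, K, B, E, I, F, G, N, H, L, M, O, J

G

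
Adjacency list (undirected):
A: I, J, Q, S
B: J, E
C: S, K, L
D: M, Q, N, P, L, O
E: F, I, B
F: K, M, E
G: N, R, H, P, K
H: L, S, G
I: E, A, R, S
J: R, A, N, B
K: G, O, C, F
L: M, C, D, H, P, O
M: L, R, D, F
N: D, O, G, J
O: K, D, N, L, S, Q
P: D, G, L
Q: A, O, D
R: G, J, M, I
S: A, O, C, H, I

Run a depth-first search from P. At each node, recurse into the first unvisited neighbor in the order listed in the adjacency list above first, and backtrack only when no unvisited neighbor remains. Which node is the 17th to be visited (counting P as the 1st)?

Visit P
P → D
D → M
M → L
L → C
C → S
S → A
A → I
I → E
E → F
F → K
K → G
G → N
N → O
O → Q
N → J
J → R
J → B
G → H

Visit order: P, D, M, L, C, S, A, I, E, F, K, G, N, O, Q, J, R, B, H

R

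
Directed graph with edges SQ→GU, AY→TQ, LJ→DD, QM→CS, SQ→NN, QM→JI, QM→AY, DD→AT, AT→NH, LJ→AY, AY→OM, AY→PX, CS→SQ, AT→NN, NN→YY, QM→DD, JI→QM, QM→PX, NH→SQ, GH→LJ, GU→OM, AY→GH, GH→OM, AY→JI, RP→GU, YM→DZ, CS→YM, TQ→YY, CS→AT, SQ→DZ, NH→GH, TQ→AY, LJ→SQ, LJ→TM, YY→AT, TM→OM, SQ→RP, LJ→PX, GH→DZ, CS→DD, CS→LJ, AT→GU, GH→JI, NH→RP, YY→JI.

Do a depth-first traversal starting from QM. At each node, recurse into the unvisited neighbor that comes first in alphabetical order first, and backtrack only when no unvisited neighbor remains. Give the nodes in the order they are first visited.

QM, AY, GH, DZ, JI, LJ, DD, AT, GU, OM, NH, RP, SQ, NN, YY, PX, TM, TQ, CS, YM

Visit QM
QM → AY
AY → GH
GH → DZ
GH → JI
GH → LJ
LJ → DD
DD → AT
AT → GU
GU → OM
AT → NH
NH → RP
NH → SQ
SQ → NN
NN → YY
LJ → PX
LJ → TM
AY → TQ
QM → CS
CS → YM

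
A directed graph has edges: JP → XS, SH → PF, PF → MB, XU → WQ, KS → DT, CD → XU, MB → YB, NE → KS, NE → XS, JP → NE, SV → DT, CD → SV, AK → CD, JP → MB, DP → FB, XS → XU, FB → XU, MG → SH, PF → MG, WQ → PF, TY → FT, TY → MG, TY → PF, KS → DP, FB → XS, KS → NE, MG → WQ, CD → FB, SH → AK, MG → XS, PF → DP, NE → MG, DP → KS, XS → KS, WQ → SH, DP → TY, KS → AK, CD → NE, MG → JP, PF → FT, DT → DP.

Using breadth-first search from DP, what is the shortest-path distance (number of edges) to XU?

2

Level 0: DP
Level 1: FB, KS, TY
Level 2: AK, DT, FT, MG, NE, PF, XS, XU
Level 3: CD, JP, MB, SH, WQ
Level 4: SV, YB
XU first appears at level 2.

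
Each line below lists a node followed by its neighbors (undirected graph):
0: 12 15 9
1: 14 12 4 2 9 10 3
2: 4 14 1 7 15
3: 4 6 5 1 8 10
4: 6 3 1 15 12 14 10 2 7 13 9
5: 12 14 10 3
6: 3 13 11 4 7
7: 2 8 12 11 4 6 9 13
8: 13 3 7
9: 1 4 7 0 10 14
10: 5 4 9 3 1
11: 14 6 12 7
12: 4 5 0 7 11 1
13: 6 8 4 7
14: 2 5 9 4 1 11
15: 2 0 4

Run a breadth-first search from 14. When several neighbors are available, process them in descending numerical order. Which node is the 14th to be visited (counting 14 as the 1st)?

Visit 14; enqueue 11, 9, 5, 4, 2, 1 → queue [11, 9, 5, 4, 2, 1]
Visit 11; enqueue 12, 7, 6 → queue [9, 5, 4, 2, 1, 12, 7, 6]
Visit 9; enqueue 10, 0 → queue [5, 4, 2, 1, 12, 7, 6, 10, 0]
Visit 5; enqueue 3 → queue [4, 2, 1, 12, 7, 6, 10, 0, 3]
Visit 4; enqueue 15, 13 → queue [2, 1, 12, 7, 6, 10, 0, 3, 15, 13]
Visit 2 → queue [1, 12, 7, 6, 10, 0, 3, 15, 13]
Visit 1 → queue [12, 7, 6, 10, 0, 3, 15, 13]
Visit 12 → queue [7, 6, 10, 0, 3, 15, 13]
Visit 7; enqueue 8 → queue [6, 10, 0, 3, 15, 13, 8]
Visit 6 → queue [10, 0, 3, 15, 13, 8]
Visit 10 → queue [0, 3, 15, 13, 8]
Visit 0 → queue [3, 15, 13, 8]
Visit 3 → queue [15, 13, 8]
Visit 15 → queue [13, 8]
Visit 13 → queue [8]
Visit 8 → queue []

Visit order: 14, 11, 9, 5, 4, 2, 1, 12, 7, 6, 10, 0, 3, 15, 13, 8

15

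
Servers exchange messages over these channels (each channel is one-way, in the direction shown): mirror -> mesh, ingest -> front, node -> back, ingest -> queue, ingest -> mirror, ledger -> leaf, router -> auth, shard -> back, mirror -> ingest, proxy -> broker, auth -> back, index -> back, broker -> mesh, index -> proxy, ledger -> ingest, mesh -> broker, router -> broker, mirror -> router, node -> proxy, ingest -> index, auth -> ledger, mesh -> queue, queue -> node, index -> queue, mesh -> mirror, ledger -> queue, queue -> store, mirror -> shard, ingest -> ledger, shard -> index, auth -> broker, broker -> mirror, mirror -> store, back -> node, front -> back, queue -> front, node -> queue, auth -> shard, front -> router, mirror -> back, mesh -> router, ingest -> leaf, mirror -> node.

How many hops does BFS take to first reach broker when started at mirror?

2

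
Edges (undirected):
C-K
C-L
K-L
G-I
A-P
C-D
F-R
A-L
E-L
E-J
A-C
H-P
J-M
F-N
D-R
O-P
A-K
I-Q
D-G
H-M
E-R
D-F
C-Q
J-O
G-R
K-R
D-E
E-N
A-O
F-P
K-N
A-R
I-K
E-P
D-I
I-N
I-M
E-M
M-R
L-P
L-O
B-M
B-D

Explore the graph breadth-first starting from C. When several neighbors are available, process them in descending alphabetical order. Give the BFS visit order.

Visit C; enqueue Q, L, K, D, A → queue [Q, L, K, D, A]
Visit Q; enqueue I → queue [L, K, D, A, I]
Visit L; enqueue P, O, E → queue [K, D, A, I, P, O, E]
Visit K; enqueue R, N → queue [D, A, I, P, O, E, R, N]
Visit D; enqueue G, F, B → queue [A, I, P, O, E, R, N, G, F, B]
Visit A → queue [I, P, O, E, R, N, G, F, B]
Visit I; enqueue M → queue [P, O, E, R, N, G, F, B, M]
Visit P; enqueue H → queue [O, E, R, N, G, F, B, M, H]
Visit O; enqueue J → queue [E, R, N, G, F, B, M, H, J]
Visit E → queue [R, N, G, F, B, M, H, J]
Visit R → queue [N, G, F, B, M, H, J]
Visit N → queue [G, F, B, M, H, J]
Visit G → queue [F, B, M, H, J]
Visit F → queue [B, M, H, J]
Visit B → queue [M, H, J]
Visit M → queue [H, J]
Visit H → queue [J]
Visit J → queue []

C, Q, L, K, D, A, I, P, O, E, R, N, G, F, B, M, H, J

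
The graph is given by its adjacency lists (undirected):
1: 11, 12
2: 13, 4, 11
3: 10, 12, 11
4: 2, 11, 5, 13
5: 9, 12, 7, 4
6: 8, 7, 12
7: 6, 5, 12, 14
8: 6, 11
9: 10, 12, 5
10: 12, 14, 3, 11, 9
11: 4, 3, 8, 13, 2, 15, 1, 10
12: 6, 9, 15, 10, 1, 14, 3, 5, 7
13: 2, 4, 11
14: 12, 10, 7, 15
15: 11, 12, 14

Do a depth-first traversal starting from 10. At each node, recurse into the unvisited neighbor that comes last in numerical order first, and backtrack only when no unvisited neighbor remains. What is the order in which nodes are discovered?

Visit 10
10 → 14
14 → 15
15 → 12
12 → 9
9 → 5
5 → 7
7 → 6
6 → 8
8 → 11
11 → 13
13 → 4
4 → 2
11 → 3
11 → 1

10 → 14 → 15 → 12 → 9 → 5 → 7 → 6 → 8 → 11 → 13 → 4 → 2 → 3 → 1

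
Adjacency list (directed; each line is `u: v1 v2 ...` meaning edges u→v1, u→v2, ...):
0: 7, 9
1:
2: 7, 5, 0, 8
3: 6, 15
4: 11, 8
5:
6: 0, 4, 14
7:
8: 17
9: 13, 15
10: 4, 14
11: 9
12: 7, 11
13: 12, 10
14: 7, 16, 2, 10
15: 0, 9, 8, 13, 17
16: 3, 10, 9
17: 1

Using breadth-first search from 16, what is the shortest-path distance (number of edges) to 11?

3

Level 0: 16
Level 1: 3, 9, 10
Level 2: 4, 6, 13, 14, 15
Level 3: 0, 2, 7, 8, 11, 12, 17
Level 4: 1, 5
11 first appears at level 3.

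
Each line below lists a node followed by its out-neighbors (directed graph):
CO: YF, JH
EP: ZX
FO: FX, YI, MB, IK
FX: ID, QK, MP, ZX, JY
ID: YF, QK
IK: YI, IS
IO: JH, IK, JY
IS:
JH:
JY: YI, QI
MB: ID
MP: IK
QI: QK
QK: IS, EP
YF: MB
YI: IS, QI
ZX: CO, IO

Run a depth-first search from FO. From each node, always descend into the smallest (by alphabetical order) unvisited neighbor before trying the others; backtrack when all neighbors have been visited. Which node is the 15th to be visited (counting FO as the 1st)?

QI

Visit FO
FO → FX
FX → ID
ID → QK
QK → EP
EP → ZX
ZX → CO
CO → JH
CO → YF
YF → MB
ZX → IO
IO → IK
IK → IS
IK → YI
YI → QI
IO → JY
FX → MP

Visit order: FO, FX, ID, QK, EP, ZX, CO, JH, YF, MB, IO, IK, IS, YI, QI, JY, MP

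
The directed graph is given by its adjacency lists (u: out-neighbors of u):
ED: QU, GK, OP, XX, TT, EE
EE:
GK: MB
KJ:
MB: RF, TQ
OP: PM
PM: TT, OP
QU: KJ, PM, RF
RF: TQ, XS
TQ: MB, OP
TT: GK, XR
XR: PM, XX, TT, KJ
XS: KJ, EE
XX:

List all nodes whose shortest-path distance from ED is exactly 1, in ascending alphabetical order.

EE, GK, OP, QU, TT, XX

Level 0: ED
Level 1: EE, GK, OP, QU, TT, XX
Level 2: KJ, MB, PM, RF, XR
Level 3: TQ, XS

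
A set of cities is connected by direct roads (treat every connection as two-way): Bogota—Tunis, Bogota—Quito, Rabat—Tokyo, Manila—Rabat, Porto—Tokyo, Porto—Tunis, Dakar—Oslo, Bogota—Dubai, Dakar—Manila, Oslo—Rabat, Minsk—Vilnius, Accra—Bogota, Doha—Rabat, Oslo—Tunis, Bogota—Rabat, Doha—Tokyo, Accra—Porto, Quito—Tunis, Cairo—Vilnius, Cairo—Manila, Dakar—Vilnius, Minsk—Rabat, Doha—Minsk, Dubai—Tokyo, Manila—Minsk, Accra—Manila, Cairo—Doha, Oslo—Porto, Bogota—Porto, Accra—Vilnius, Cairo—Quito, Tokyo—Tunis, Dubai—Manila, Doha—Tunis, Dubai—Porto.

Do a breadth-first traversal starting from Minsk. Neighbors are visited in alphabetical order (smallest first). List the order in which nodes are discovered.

Visit Minsk; enqueue Doha, Manila, Rabat, Vilnius → queue [Doha, Manila, Rabat, Vilnius]
Visit Doha; enqueue Cairo, Tokyo, Tunis → queue [Manila, Rabat, Vilnius, Cairo, Tokyo, Tunis]
Visit Manila; enqueue Accra, Dakar, Dubai → queue [Rabat, Vilnius, Cairo, Tokyo, Tunis, Accra, Dakar, Dubai]
Visit Rabat; enqueue Bogota, Oslo → queue [Vilnius, Cairo, Tokyo, Tunis, Accra, Dakar, Dubai, Bogota, Oslo]
Visit Vilnius → queue [Cairo, Tokyo, Tunis, Accra, Dakar, Dubai, Bogota, Oslo]
Visit Cairo; enqueue Quito → queue [Tokyo, Tunis, Accra, Dakar, Dubai, Bogota, Oslo, Quito]
Visit Tokyo; enqueue Porto → queue [Tunis, Accra, Dakar, Dubai, Bogota, Oslo, Quito, Porto]
Visit Tunis → queue [Accra, Dakar, Dubai, Bogota, Oslo, Quito, Porto]
Visit Accra → queue [Dakar, Dubai, Bogota, Oslo, Quito, Porto]
Visit Dakar → queue [Dubai, Bogota, Oslo, Quito, Porto]
Visit Dubai → queue [Bogota, Oslo, Quito, Porto]
Visit Bogota → queue [Oslo, Quito, Porto]
Visit Oslo → queue [Quito, Porto]
Visit Quito → queue [Porto]
Visit Porto → queue []

Minsk Doha Manila Rabat Vilnius Cairo Tokyo Tunis Accra Dakar Dubai Bogota Oslo Quito Porto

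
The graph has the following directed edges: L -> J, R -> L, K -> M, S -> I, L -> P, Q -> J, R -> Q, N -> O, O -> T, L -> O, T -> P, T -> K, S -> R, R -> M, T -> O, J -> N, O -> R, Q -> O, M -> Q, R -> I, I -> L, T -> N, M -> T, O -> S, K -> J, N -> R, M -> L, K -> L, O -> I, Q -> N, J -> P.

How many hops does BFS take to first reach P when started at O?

2

Level 0: O
Level 1: I, R, S, T
Level 2: K, L, M, N, P, Q
Level 3: J
P first appears at level 2.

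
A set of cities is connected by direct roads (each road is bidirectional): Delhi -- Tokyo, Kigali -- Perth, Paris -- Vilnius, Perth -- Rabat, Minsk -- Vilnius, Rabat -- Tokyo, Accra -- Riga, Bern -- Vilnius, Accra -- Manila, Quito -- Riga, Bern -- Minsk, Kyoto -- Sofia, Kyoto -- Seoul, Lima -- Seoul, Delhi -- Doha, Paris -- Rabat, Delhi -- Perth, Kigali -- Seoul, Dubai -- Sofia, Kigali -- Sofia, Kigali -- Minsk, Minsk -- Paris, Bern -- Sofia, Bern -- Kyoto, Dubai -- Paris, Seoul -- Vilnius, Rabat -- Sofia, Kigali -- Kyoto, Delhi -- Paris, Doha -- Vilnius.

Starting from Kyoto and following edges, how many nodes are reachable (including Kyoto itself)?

BFS from Kyoto visits: Kyoto, Sofia, Seoul, Kigali, Bern, Rabat, Dubai, Vilnius, Lima, Perth, Minsk, Tokyo, Paris, Doha, Delhi
Reachable nodes: 15 of 19 total.

15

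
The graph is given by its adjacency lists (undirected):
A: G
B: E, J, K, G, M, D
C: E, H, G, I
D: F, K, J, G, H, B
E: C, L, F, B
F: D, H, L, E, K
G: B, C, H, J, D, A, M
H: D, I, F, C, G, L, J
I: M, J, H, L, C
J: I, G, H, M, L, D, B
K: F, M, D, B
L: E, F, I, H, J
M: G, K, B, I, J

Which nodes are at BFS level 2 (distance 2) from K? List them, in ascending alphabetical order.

E, G, H, I, J, L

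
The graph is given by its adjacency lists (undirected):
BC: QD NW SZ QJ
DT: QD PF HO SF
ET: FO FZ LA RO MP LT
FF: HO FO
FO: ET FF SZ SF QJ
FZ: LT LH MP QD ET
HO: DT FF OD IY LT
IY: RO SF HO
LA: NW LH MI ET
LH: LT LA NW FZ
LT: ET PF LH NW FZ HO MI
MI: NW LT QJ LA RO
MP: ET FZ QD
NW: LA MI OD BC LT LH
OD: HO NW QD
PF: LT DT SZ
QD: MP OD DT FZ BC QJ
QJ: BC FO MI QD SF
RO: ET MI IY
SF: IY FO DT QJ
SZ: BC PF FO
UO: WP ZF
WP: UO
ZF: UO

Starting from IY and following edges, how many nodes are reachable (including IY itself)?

BFS from IY visits: IY, SF, RO, HO, QJ, FO, DT, MI, ET, OD, LT, FF, QD, BC, SZ, PF, NW, LA, MP, FZ, LH
Reachable nodes: 21 of 24 total.

21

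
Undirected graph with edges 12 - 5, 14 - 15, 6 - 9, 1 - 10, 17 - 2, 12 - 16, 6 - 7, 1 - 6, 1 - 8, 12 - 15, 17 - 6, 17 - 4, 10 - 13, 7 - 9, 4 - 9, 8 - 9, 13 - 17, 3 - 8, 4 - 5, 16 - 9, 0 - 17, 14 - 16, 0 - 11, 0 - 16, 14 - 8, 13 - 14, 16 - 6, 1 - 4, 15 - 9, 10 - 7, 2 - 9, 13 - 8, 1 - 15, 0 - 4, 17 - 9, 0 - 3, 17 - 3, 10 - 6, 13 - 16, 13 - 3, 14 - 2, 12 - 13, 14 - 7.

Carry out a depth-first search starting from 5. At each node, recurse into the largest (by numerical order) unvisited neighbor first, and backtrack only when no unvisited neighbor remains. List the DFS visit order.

5 -> 12 -> 16 -> 14 -> 15 -> 9 -> 17 -> 13 -> 10 -> 7 -> 6 -> 1 -> 8 -> 3 -> 0 -> 11 -> 4 -> 2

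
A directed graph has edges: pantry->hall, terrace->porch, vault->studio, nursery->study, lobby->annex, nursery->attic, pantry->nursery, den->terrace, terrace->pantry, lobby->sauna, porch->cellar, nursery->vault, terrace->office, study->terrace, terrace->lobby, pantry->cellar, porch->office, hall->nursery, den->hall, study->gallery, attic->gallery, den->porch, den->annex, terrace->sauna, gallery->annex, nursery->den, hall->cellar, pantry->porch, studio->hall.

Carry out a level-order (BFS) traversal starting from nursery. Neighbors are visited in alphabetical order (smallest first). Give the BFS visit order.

Visit nursery; enqueue attic, den, study, vault → queue [attic, den, study, vault]
Visit attic; enqueue gallery → queue [den, study, vault, gallery]
Visit den; enqueue annex, hall, porch, terrace → queue [study, vault, gallery, annex, hall, porch, terrace]
Visit study → queue [vault, gallery, annex, hall, porch, terrace]
Visit vault; enqueue studio → queue [gallery, annex, hall, porch, terrace, studio]
Visit gallery → queue [annex, hall, porch, terrace, studio]
Visit annex → queue [hall, porch, terrace, studio]
Visit hall; enqueue cellar → queue [porch, terrace, studio, cellar]
Visit porch; enqueue office → queue [terrace, studio, cellar, office]
Visit terrace; enqueue lobby, pantry, sauna → queue [studio, cellar, office, lobby, pantry, sauna]
Visit studio → queue [cellar, office, lobby, pantry, sauna]
Visit cellar → queue [office, lobby, pantry, sauna]
Visit office → queue [lobby, pantry, sauna]
Visit lobby → queue [pantry, sauna]
Visit pantry → queue [sauna]
Visit sauna → queue []

nursery attic den study vault gallery annex hall porch terrace studio cellar office lobby pantry sauna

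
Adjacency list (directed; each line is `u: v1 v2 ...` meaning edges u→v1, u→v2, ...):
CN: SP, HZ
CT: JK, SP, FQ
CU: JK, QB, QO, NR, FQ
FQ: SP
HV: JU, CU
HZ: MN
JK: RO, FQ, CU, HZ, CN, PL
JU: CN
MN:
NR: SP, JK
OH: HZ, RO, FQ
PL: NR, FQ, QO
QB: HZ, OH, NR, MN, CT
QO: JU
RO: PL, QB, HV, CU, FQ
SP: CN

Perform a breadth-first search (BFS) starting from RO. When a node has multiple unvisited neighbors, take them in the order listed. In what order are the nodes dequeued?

Visit RO; enqueue PL, QB, HV, CU, FQ → queue [PL, QB, HV, CU, FQ]
Visit PL; enqueue NR, QO → queue [QB, HV, CU, FQ, NR, QO]
Visit QB; enqueue HZ, OH, MN, CT → queue [HV, CU, FQ, NR, QO, HZ, OH, MN, CT]
Visit HV; enqueue JU → queue [CU, FQ, NR, QO, HZ, OH, MN, CT, JU]
Visit CU; enqueue JK → queue [FQ, NR, QO, HZ, OH, MN, CT, JU, JK]
Visit FQ; enqueue SP → queue [NR, QO, HZ, OH, MN, CT, JU, JK, SP]
Visit NR → queue [QO, HZ, OH, MN, CT, JU, JK, SP]
Visit QO → queue [HZ, OH, MN, CT, JU, JK, SP]
Visit HZ → queue [OH, MN, CT, JU, JK, SP]
Visit OH → queue [MN, CT, JU, JK, SP]
Visit MN → queue [CT, JU, JK, SP]
Visit CT → queue [JU, JK, SP]
Visit JU; enqueue CN → queue [JK, SP, CN]
Visit JK → queue [SP, CN]
Visit SP → queue [CN]
Visit CN → queue []

RO, PL, QB, HV, CU, FQ, NR, QO, HZ, OH, MN, CT, JU, JK, SP, CN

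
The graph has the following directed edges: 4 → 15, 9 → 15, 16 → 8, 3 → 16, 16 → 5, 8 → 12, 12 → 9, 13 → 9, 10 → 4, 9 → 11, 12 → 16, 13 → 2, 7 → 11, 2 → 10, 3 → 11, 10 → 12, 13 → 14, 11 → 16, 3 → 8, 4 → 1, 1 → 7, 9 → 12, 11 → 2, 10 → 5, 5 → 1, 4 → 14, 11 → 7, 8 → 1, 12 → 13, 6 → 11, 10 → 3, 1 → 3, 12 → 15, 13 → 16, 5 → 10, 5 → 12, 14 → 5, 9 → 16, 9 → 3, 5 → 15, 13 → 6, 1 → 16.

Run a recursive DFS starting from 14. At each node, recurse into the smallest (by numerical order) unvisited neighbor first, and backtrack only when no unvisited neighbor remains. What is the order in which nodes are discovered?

14, 5, 1, 3, 8, 12, 9, 11, 2, 10, 4, 15, 7, 16, 13, 6

Visit 14
14 → 5
5 → 1
1 → 3
3 → 8
8 → 12
12 → 9
9 → 11
11 → 2
2 → 10
10 → 4
4 → 15
11 → 7
11 → 16
12 → 13
13 → 6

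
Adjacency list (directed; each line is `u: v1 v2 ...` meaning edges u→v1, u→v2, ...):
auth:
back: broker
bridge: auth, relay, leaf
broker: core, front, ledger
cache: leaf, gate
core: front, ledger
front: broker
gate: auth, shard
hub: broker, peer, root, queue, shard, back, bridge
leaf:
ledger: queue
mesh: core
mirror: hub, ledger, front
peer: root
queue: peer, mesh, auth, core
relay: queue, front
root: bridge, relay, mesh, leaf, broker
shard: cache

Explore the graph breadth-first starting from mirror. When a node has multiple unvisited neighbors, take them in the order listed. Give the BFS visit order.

mirror -> hub -> ledger -> front -> broker -> peer -> root -> queue -> shard -> back -> bridge -> core -> relay -> mesh -> leaf -> auth -> cache -> gate

Visit mirror; enqueue hub, ledger, front → queue [hub, ledger, front]
Visit hub; enqueue broker, peer, root, queue, shard, back, bridge → queue [ledger, front, broker, peer, root, queue, shard, back, bridge]
Visit ledger → queue [front, broker, peer, root, queue, shard, back, bridge]
Visit front → queue [broker, peer, root, queue, shard, back, bridge]
Visit broker; enqueue core → queue [peer, root, queue, shard, back, bridge, core]
Visit peer → queue [root, queue, shard, back, bridge, core]
Visit root; enqueue relay, mesh, leaf → queue [queue, shard, back, bridge, core, relay, mesh, leaf]
Visit queue; enqueue auth → queue [shard, back, bridge, core, relay, mesh, leaf, auth]
Visit shard; enqueue cache → queue [back, bridge, core, relay, mesh, leaf, auth, cache]
Visit back → queue [bridge, core, relay, mesh, leaf, auth, cache]
Visit bridge → queue [core, relay, mesh, leaf, auth, cache]
Visit core → queue [relay, mesh, leaf, auth, cache]
Visit relay → queue [mesh, leaf, auth, cache]
Visit mesh → queue [leaf, auth, cache]
Visit leaf → queue [auth, cache]
Visit auth → queue [cache]
Visit cache; enqueue gate → queue [gate]
Visit gate → queue []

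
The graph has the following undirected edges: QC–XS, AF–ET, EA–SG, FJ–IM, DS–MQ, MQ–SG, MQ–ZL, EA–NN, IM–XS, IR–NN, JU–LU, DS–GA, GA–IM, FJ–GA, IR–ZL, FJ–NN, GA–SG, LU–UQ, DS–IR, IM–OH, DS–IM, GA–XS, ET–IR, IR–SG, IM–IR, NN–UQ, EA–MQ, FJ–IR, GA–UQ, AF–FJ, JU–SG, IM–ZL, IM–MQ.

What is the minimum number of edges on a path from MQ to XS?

2

Level 0: MQ
Level 1: DS, EA, IM, SG, ZL
Level 2: FJ, GA, IR, JU, NN, OH, XS
Level 3: AF, ET, LU, QC, UQ
XS first appears at level 2.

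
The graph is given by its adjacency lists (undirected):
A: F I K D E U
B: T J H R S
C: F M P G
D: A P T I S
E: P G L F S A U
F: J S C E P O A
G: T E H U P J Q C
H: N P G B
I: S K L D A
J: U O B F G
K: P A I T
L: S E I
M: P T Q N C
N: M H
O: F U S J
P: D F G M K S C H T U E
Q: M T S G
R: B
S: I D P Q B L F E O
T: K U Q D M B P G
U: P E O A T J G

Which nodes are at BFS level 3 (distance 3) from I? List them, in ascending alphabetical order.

C, G, H, J, M, R

Level 0: I
Level 1: A, D, K, L, S
Level 2: B, E, F, O, P, Q, T, U
Level 3: C, G, H, J, M, R
Level 4: N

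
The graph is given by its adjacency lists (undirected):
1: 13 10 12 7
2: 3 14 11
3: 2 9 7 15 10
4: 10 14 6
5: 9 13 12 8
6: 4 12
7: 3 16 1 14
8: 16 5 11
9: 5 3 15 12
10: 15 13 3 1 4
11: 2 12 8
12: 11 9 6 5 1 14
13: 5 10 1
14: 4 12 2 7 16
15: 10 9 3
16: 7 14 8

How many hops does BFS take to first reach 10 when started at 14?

2

Level 0: 14
Level 1: 2, 4, 7, 12, 16
Level 2: 1, 3, 5, 6, 8, 9, 10, 11
Level 3: 13, 15
10 first appears at level 2.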